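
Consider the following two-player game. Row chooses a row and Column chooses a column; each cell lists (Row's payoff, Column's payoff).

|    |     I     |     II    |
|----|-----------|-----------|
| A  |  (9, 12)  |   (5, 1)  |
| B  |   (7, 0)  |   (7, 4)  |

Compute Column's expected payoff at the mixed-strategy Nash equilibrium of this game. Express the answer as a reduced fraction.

16/5

Row mixes with probability p on A, chosen so Column is indifferent: 12p + 0(1−p) = 1p + 4(1−p) gives p = 4/15.
Column's expected payoff is 12·4/15 + 0·11/15 = 16/5.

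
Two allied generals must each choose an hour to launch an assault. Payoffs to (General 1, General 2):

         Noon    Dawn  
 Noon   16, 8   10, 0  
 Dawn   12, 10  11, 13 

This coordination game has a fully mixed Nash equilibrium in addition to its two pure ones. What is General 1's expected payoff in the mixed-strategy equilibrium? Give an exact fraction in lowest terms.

General 2 mixes with probability q on Noon, chosen so General 1 is indifferent: 16q + 10(1−q) = 12q + 11(1−q) gives q = 1/5.
General 1's expected payoff (from either row, since indifferent) is 16·1/5 + 10·4/5 = 56/5.

56/5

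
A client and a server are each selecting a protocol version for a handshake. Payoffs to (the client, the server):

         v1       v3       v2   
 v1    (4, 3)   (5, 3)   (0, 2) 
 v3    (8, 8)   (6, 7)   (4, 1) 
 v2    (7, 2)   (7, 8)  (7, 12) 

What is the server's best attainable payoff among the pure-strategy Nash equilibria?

(v3, v1) is a pure NE (the client: 8 ≥ 7; the server: 8 ≥ 7). The server gets 8.
Both v2 is a pure NE (the client: 7 ≥ 4; the server: 12 ≥ 8). The server gets 12.
Every other cell has a profitable deviation for at least one player. Highest of {8, 12} is 12.

12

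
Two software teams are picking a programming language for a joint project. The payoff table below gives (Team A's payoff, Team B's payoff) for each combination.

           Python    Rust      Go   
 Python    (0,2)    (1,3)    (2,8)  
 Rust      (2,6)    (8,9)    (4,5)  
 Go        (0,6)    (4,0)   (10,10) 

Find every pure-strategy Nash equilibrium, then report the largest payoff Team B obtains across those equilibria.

10

Both Rust is a pure NE (Team A: 8 ≥ 4; Team B: 9 ≥ 6). Team B gets 9.
Both Go is a pure NE (Team A: 10 ≥ 4; Team B: 10 ≥ 6). Team B gets 10.
Every other cell has a profitable deviation for at least one player. Highest of {9, 10} is 10.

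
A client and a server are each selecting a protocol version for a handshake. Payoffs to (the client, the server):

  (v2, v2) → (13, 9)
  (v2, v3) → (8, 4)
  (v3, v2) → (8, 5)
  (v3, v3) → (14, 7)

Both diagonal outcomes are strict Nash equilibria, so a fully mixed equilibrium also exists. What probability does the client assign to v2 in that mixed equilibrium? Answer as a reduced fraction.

The client's mix p on v2 must make the server indifferent between v2 and v3.
The server's payoff from v2: 9p + 5(1−p). From v3: 4p + 7(1−p).
Set equal: 5p = 2(1−p) → p = 2/7.

2/7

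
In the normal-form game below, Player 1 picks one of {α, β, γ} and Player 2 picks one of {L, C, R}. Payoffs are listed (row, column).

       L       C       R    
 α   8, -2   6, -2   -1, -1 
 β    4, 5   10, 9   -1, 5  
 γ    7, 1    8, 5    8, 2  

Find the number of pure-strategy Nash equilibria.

(β, C): Player 1 gets 10 (best alternative 8); Player 2 gets 9 (best alternative 5). Neither deviates — NE.
(γ, R) is not a NE: Player 2 would switch to C (5 > 2).
No other cell survives both best-response checks, so there is 1 pure NE.

1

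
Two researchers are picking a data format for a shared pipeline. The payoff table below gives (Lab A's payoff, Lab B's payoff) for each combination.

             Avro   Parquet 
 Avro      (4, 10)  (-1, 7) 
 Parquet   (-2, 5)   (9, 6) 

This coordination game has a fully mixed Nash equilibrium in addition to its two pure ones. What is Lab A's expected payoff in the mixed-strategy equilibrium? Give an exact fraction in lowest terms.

Lab B mixes with probability q on Avro, chosen so Lab A is indifferent: 4q + (-1)(1−q) = (-2)q + 9(1−q) gives q = 5/8.
Lab A's expected payoff (from either row, since indifferent) is 4·5/8 + (-1)·3/8 = 17/8.

17/8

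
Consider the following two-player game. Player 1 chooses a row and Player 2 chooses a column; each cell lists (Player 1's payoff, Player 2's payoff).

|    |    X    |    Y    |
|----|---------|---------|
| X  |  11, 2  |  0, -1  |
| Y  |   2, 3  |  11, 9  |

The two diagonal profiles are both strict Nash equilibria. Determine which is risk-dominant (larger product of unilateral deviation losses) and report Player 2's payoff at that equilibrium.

At both X: Player 1 loses 11 − 2 = 9 by deviating; Player 2 loses 2 − (-1) = 3. Product = 9·3 = 27.
At both Y: Player 1 loses 11 − 0 = 11 by deviating; Player 2 loses 9 − 3 = 6. Product = 11·6 = 66.
66 > 27, so both Y is risk-dominant. Player 2's payoff there is 9.

9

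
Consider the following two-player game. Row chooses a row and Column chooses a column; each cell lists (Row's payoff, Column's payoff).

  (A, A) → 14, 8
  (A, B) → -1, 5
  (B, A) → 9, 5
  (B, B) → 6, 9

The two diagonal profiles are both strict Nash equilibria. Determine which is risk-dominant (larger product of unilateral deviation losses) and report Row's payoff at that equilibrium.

At both A: Row loses 14 − 9 = 5 by deviating; Column loses 8 − 5 = 3. Product = 5·3 = 15.
At both B: Row loses 6 − (-1) = 7 by deviating; Column loses 9 − 5 = 4. Product = 7·4 = 28.
28 > 15, so both B is risk-dominant. Row's payoff there is 6.

6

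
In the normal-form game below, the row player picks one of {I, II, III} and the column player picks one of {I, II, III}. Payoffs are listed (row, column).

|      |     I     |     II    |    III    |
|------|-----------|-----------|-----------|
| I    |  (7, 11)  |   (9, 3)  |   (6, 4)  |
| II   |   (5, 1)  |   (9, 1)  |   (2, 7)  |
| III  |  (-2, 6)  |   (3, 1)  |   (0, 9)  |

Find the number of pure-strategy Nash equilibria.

Both I: the row player gets 7 (best alternative 5); the column player gets 11 (best alternative 4). Neither deviates — NE.
Both II is not a NE: the column player would switch to III (7 > 1).
No other cell survives both best-response checks, so there is 1 pure NE.

1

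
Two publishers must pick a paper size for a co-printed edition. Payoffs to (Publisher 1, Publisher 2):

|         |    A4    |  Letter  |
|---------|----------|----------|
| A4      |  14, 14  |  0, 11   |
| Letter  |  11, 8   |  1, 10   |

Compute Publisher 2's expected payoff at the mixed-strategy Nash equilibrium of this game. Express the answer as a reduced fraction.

Publisher 1 mixes with probability p on A4, chosen so Publisher 2 is indifferent: 14p + 8(1−p) = 11p + 10(1−p) gives p = 2/5.
Publisher 2's expected payoff is 14·2/5 + 8·3/5 = 52/5.

52/5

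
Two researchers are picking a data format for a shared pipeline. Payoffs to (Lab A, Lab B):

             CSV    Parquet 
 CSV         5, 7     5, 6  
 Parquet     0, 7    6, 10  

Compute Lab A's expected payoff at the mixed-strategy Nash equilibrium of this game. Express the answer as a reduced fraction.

Lab B mixes with probability q on CSV, chosen so Lab A is indifferent: 5q + 5(1−q) = 0q + 6(1−q) gives q = 1/6.
Lab A's expected payoff (from either row, since indifferent) is 5·1/6 + 5·5/6 = 5.

5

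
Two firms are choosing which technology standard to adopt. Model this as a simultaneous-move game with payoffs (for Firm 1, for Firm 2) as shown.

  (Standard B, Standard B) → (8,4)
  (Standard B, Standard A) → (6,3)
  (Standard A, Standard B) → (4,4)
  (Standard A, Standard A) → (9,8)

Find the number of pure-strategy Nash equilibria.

2

Both Standard B: Firm 1 gets 8 (best alternative 4); Firm 2 gets 4 (best alternative 3). Neither deviates — NE.
Both Standard A: Firm 1 gets 9 (best alternative 6); Firm 2 gets 8 (best alternative 4). Neither deviates — NE.
(Standard A, Standard B) is not a NE: Firm 1 would switch to Standard B (8 > 4).
No other cell survives both best-response checks, so there are 2 pure NE.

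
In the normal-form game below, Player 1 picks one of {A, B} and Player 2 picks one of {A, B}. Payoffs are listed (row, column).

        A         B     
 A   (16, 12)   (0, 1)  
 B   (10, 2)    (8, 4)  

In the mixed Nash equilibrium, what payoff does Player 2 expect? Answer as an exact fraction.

Player 1 mixes with probability p on A, chosen so Player 2 is indifferent: 12p + 2(1−p) = 1p + 4(1−p) gives p = 2/13.
Player 2's expected payoff is 12·2/13 + 2·11/13 = 46/13.

46/13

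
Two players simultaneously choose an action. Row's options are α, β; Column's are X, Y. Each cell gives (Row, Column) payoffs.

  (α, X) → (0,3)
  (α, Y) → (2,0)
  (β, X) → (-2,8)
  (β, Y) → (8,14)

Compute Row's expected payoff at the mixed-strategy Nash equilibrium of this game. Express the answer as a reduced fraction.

1/2

Column mixes with probability q on X, chosen so Row is indifferent: 0q + 2(1−q) = (-2)q + 8(1−q) gives q = 3/4.
Row's expected payoff (from either row, since indifferent) is 0·3/4 + 2·1/4 = 1/2.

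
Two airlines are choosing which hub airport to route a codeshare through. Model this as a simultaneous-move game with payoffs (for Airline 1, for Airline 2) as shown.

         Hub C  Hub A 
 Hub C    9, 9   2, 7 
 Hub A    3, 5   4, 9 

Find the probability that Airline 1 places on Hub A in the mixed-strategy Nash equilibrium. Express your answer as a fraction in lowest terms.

Airline 1's mix p on Hub C must make Airline 2 indifferent between Hub C and Hub A.
Airline 2's payoff from Hub C: 9p + 5(1−p). From Hub A: 7p + 9(1−p).
Set equal: 2p = 4(1−p) → p = 4/6 = 2/3.
Probability on Hub A is 1 − 2/3 = 1/3.

1/3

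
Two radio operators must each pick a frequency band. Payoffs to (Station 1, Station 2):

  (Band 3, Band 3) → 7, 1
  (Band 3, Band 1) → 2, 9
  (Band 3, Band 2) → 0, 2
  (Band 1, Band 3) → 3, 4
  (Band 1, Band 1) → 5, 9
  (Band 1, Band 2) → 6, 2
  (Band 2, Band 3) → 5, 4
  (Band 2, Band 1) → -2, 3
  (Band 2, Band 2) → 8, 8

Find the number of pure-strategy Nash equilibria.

2

Both Band 1: Station 1 gets 5 (best alternative 2); Station 2 gets 9 (best alternative 4). Neither deviates — NE.
Both Band 2: Station 1 gets 8 (best alternative 6); Station 2 gets 8 (best alternative 4). Neither deviates — NE.
Both Band 3 is not a NE: Station 2 would switch to Band 1 (9 > 1).
No other cell survives both best-response checks, so there are 2 pure NE.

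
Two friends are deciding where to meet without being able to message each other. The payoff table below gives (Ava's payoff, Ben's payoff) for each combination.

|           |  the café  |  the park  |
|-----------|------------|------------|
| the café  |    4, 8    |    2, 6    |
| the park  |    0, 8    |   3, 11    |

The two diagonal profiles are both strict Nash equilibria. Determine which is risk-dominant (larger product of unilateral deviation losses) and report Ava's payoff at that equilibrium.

4

At both the café: Ava loses 4 − 0 = 4 by deviating; Ben loses 8 − 6 = 2. Product = 4·2 = 8.
At both the park: Ava loses 3 − 2 = 1 by deviating; Ben loses 11 − 8 = 3. Product = 1·3 = 3.
8 > 3, so both the café is risk-dominant. Ava's payoff there is 4.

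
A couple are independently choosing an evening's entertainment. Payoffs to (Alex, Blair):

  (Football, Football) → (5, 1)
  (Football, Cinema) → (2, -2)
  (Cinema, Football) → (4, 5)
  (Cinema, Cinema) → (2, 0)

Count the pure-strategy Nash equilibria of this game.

Both Football: Alex gets 5 (best alternative 4); Blair gets 1 (best alternative -2). Neither deviates — NE.
Both Cinema is not a NE: Blair would switch to Football (5 > 0).
No other cell survives both best-response checks, so there is 1 pure NE.

1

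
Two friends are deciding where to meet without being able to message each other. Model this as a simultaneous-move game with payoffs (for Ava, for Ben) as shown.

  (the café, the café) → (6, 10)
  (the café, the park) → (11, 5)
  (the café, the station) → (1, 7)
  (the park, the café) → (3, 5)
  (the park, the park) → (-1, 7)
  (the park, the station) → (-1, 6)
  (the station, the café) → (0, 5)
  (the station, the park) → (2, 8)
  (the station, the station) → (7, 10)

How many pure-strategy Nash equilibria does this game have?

Both the café: Ava gets 6 (best alternative 3); Ben gets 10 (best alternative 7). Neither deviates — NE.
Both the station: Ava gets 7 (best alternative 1); Ben gets 10 (best alternative 8). Neither deviates — NE.
Both the park is not a NE: Ava would switch to the café (11 > -1).
No other cell survives both best-response checks, so there are 2 pure NE.

2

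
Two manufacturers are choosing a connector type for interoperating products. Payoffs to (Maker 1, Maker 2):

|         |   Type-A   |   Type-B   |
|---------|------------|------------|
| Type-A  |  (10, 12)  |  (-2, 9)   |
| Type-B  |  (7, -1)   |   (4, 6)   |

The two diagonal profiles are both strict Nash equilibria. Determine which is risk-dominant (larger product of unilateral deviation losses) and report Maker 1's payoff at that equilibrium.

4

At both Type-A: Maker 1 loses 10 − 7 = 3 by deviating; Maker 2 loses 12 − 9 = 3. Product = 3·3 = 9.
At both Type-B: Maker 1 loses 4 − (-2) = 6 by deviating; Maker 2 loses 6 − (-1) = 7. Product = 6·7 = 42.
42 > 9, so both Type-B is risk-dominant. Maker 1's payoff there is 4.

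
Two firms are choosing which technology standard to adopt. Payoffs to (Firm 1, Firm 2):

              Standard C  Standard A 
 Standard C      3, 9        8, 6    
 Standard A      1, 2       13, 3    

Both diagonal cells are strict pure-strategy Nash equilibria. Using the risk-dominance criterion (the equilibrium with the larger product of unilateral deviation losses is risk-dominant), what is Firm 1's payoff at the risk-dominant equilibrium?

3

At both Standard C: Firm 1 loses 3 − 1 = 2 by deviating; Firm 2 loses 9 − 6 = 3. Product = 2·3 = 6.
At both Standard A: Firm 1 loses 13 − 8 = 5 by deviating; Firm 2 loses 3 − 2 = 1. Product = 5·1 = 5.
6 > 5, so both Standard C is risk-dominant. Firm 1's payoff there is 3.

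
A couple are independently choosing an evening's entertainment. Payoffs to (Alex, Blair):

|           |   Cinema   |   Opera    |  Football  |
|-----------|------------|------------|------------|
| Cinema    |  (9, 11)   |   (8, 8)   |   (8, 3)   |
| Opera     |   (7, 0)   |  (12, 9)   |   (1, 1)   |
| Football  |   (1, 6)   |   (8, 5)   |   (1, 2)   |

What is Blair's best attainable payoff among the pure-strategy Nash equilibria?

Both Cinema is a pure NE (Alex: 9 ≥ 7; Blair: 11 ≥ 8). Blair gets 11.
Both Opera is a pure NE (Alex: 12 ≥ 8; Blair: 9 ≥ 1). Blair gets 9.
Every other cell has a profitable deviation for at least one player. Highest of {11, 9} is 11.

11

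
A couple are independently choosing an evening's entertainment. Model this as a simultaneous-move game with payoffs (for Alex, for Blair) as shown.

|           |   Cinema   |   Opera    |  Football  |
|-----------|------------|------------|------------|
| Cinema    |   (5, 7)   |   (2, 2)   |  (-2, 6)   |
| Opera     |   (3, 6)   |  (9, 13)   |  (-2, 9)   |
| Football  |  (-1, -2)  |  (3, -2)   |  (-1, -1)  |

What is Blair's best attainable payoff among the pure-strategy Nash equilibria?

13

Both Cinema is a pure NE (Alex: 5 ≥ 3; Blair: 7 ≥ 6). Blair gets 7.
Both Opera is a pure NE (Alex: 9 ≥ 3; Blair: 13 ≥ 9). Blair gets 13.
Both Football is a pure NE (Alex: -1 ≥ -2; Blair: -1 ≥ -2). Blair gets -1.
Every other cell has a profitable deviation for at least one player. Highest of {7, 13, -1} is 13.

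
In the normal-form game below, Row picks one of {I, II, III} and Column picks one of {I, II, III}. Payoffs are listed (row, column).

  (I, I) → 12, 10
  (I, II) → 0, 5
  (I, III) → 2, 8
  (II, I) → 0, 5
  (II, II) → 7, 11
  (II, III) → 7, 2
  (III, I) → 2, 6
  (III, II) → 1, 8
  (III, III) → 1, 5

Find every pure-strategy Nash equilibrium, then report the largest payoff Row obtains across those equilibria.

12

Both I is a pure NE (Row: 12 ≥ 2; Column: 10 ≥ 8). Row gets 12.
Both II is a pure NE (Row: 7 ≥ 1; Column: 11 ≥ 5). Row gets 7.
Every other cell has a profitable deviation for at least one player. Highest of {12, 7} is 12.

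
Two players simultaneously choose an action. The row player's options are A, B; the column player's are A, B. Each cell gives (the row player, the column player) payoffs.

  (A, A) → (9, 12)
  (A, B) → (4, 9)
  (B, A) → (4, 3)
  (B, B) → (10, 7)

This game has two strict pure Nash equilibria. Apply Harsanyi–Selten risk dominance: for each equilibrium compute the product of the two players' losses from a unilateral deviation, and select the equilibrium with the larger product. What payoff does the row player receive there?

10

At both A: the row player loses 9 − 4 = 5 by deviating; the column player loses 12 − 9 = 3. Product = 5·3 = 15.
At both B: the row player loses 10 − 4 = 6 by deviating; the column player loses 7 − 3 = 4. Product = 6·4 = 24.
24 > 15, so both B is risk-dominant. The row player's payoff there is 10.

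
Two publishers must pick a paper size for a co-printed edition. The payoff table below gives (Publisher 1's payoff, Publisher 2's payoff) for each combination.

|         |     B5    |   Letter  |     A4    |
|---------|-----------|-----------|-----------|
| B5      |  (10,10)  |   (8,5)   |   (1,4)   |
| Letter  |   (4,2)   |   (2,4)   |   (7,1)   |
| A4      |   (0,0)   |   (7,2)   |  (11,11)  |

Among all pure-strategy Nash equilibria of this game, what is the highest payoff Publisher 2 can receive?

11

Both B5 is a pure NE (Publisher 1: 10 ≥ 4; Publisher 2: 10 ≥ 5). Publisher 2 gets 10.
Both A4 is a pure NE (Publisher 1: 11 ≥ 7; Publisher 2: 11 ≥ 2). Publisher 2 gets 11.
Every other cell has a profitable deviation for at least one player. Highest of {10, 11} is 11.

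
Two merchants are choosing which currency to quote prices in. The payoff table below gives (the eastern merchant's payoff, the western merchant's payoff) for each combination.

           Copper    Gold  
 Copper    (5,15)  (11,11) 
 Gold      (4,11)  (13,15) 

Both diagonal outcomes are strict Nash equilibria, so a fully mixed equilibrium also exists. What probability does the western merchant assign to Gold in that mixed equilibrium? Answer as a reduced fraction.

The western merchant's mix q on Copper must make the eastern merchant indifferent between Copper and Gold.
The eastern merchant's payoff from Copper: 5q + 11(1−q). From Gold: 4q + 13(1−q).
Set equal: 1q = 2(1−q) → q = 2/3.
Probability on Gold is 1 − 2/3 = 1/3.

1/3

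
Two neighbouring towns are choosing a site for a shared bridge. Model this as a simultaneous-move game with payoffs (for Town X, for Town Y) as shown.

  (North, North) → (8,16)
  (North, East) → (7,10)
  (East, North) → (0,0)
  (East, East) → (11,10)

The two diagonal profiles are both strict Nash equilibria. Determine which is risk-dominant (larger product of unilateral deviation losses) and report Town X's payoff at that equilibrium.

8

At both North: Town X loses 8 − 0 = 8 by deviating; Town Y loses 16 − 10 = 6. Product = 8·6 = 48.
At both East: Town X loses 11 − 7 = 4 by deviating; Town Y loses 10 − 0 = 10. Product = 4·10 = 40.
48 > 40, so both North is risk-dominant. Town X's payoff there is 8.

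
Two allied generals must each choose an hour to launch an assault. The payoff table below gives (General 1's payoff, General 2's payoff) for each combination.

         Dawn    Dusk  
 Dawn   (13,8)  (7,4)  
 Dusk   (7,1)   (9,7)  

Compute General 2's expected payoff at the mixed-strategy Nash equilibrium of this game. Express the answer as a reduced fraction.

General 1 mixes with probability p on Dawn, chosen so General 2 is indifferent: 8p + 1(1−p) = 4p + 7(1−p) gives p = 3/5.
General 2's expected payoff is 8·3/5 + 1·2/5 = 26/5.

26/5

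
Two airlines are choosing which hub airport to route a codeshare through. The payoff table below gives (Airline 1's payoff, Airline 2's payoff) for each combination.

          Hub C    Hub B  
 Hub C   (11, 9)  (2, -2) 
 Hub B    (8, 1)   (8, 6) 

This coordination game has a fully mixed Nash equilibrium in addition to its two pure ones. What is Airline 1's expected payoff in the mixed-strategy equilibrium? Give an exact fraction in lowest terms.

Airline 2 mixes with probability q on Hub C, chosen so Airline 1 is indifferent: 11q + 2(1−q) = 8q + 8(1−q) gives q = 2/3.
Airline 1's expected payoff (from either row, since indifferent) is 11·2/3 + 2·1/3 = 8.

8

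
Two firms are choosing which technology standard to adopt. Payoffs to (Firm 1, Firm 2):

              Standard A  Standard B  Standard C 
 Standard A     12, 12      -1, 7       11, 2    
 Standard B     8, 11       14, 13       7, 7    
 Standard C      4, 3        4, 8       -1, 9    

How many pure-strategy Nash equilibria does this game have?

2

Both Standard A: Firm 1 gets 12 (best alternative 8); Firm 2 gets 12 (best alternative 7). Neither deviates — NE.
Both Standard B: Firm 1 gets 14 (best alternative 4); Firm 2 gets 13 (best alternative 11). Neither deviates — NE.
Both Standard C is not a NE: Firm 1 would switch to Standard A (11 > -1).
No other cell survives both best-response checks, so there are 2 pure NE.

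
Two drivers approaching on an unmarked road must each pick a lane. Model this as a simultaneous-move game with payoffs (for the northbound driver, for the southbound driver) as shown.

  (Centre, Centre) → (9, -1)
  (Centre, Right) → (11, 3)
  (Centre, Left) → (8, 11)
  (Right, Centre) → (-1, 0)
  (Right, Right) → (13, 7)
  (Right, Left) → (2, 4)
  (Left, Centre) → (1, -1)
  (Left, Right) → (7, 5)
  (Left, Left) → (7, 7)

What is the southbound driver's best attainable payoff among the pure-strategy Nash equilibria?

(Centre, Left) is a pure NE (the northbound driver: 8 ≥ 7; the southbound driver: 11 ≥ 3). The southbound driver gets 11.
Both Right is a pure NE (the northbound driver: 13 ≥ 11; the southbound driver: 7 ≥ 4). The southbound driver gets 7.
Every other cell has a profitable deviation for at least one player. Highest of {11, 7} is 11.

11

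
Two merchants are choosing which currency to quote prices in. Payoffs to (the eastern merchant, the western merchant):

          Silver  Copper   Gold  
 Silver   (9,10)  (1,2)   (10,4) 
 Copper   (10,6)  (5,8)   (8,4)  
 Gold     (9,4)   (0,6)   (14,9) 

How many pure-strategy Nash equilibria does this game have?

Both Copper: the eastern merchant gets 5 (best alternative 1); the western merchant gets 8 (best alternative 6). Neither deviates — NE.
Both Gold: the eastern merchant gets 14 (best alternative 10); the western merchant gets 9 (best alternative 6). Neither deviates — NE.
Both Silver is not a NE: the eastern merchant would switch to Copper (10 > 9).
No other cell survives both best-response checks, so there are 2 pure NE.

2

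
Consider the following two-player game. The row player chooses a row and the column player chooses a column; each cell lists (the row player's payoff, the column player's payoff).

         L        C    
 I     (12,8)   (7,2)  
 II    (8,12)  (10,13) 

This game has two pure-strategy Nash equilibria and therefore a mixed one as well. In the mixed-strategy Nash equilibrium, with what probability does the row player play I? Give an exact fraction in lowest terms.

The row player's mix p on I must make the column player indifferent between L and C.
The column player's payoff from L: 8p + 12(1−p). From C: 2p + 13(1−p).
Set equal: 6p = 1(1−p) → p = 1/7.

1/7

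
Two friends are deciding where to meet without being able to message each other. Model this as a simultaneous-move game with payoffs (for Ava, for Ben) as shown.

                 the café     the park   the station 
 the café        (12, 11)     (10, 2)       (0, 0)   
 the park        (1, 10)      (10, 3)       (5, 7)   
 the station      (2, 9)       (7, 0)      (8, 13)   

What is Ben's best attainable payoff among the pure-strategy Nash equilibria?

Both the café is a pure NE (Ava: 12 ≥ 2; Ben: 11 ≥ 2). Ben gets 11.
Both the station is a pure NE (Ava: 8 ≥ 5; Ben: 13 ≥ 9). Ben gets 13.
Every other cell has a profitable deviation for at least one player. Highest of {11, 13} is 13.

13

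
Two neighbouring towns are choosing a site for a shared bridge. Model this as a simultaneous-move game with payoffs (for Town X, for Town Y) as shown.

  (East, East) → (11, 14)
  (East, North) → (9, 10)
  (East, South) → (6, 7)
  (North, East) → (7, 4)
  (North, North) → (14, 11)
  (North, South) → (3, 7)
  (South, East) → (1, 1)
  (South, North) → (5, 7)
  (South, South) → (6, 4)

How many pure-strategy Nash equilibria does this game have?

Both East: Town X gets 11 (best alternative 7); Town Y gets 14 (best alternative 10). Neither deviates — NE.
Both North: Town X gets 14 (best alternative 9); Town Y gets 11 (best alternative 7). Neither deviates — NE.
Both South is not a NE: Town Y would switch to North (7 > 4).
No other cell survives both best-response checks, so there are 2 pure NE.

2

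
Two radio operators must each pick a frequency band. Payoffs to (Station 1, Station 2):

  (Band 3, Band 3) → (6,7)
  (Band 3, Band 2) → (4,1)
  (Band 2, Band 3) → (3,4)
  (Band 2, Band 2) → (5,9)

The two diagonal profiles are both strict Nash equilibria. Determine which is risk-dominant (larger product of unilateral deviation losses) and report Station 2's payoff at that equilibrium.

7

At both Band 3: Station 1 loses 6 − 3 = 3 by deviating; Station 2 loses 7 − 1 = 6. Product = 3·6 = 18.
At both Band 2: Station 1 loses 5 − 4 = 1 by deviating; Station 2 loses 9 − 4 = 5. Product = 1·5 = 5.
18 > 5, so both Band 3 is risk-dominant. Station 2's payoff there is 7.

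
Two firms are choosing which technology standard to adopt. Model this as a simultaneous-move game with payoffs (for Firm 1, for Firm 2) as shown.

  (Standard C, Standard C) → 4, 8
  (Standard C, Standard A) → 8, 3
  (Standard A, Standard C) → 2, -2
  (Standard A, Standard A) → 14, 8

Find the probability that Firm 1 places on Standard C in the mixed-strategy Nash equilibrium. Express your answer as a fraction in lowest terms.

2/3

Firm 1's mix p on Standard C must make Firm 2 indifferent between Standard C and Standard A.
Firm 2's payoff from Standard C: 8p + (-2)(1−p). From Standard A: 3p + 8(1−p).
Set equal: 5p = 10(1−p) → p = 10/15 = 2/3.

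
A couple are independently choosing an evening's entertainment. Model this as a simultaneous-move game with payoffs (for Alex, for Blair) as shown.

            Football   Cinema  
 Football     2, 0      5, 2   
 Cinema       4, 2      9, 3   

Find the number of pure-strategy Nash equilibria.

1

Both Cinema: Alex gets 9 (best alternative 5); Blair gets 3 (best alternative 2). Neither deviates — NE.
Both Football is not a NE: Alex would switch to Cinema (4 > 2).
No other cell survives both best-response checks, so there is 1 pure NE.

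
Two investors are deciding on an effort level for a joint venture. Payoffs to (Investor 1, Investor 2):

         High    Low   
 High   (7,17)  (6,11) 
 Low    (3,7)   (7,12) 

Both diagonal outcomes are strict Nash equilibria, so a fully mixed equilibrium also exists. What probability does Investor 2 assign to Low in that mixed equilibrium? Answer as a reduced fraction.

4/5

Investor 2's mix q on High must make Investor 1 indifferent between High and Low.
Investor 1's payoff from High: 7q + 6(1−q). From Low: 3q + 7(1−q).
Set equal: 4q = 1(1−q) → q = 1/5.
Probability on Low is 1 − 1/5 = 4/5.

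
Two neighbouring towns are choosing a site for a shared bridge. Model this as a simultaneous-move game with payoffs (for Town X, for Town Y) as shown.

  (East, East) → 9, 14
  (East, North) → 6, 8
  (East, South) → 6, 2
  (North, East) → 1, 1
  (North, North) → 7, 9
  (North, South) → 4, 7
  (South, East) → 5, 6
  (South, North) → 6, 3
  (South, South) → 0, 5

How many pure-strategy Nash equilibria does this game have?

2

Both East: Town X gets 9 (best alternative 5); Town Y gets 14 (best alternative 8). Neither deviates — NE.
Both North: Town X gets 7 (best alternative 6); Town Y gets 9 (best alternative 7). Neither deviates — NE.
Both South is not a NE: Town X would switch to East (6 > 0).
No other cell survives both best-response checks, so there are 2 pure NE.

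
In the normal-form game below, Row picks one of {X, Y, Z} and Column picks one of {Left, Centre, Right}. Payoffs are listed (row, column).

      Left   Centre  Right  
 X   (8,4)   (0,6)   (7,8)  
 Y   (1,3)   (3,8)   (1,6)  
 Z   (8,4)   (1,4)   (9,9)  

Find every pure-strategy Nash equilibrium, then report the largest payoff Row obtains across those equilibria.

9

(Y, Centre) is a pure NE (Row: 3 ≥ 1; Column: 8 ≥ 6). Row gets 3.
(Z, Right) is a pure NE (Row: 9 ≥ 7; Column: 9 ≥ 4). Row gets 9.
Every other cell has a profitable deviation for at least one player. Highest of {3, 9} is 9.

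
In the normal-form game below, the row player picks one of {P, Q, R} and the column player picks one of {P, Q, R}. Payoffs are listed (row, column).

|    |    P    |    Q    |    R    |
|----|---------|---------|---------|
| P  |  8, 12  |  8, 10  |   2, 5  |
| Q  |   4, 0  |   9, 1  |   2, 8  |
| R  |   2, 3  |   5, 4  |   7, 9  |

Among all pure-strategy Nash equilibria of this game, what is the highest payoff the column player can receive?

Both P is a pure NE (the row player: 8 ≥ 4; the column player: 12 ≥ 10). The column player gets 12.
Both R is a pure NE (the row player: 7 ≥ 2; the column player: 9 ≥ 4). The column player gets 9.
Every other cell has a profitable deviation for at least one player. Highest of {12, 9} is 12.

12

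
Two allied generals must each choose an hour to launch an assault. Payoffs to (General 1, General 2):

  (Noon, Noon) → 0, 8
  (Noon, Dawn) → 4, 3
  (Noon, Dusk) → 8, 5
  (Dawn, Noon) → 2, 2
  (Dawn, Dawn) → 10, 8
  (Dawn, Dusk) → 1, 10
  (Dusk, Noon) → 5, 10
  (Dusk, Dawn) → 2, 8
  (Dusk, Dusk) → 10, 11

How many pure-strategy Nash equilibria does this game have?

1

Both Dusk: General 1 gets 10 (best alternative 8); General 2 gets 11 (best alternative 10). Neither deviates — NE.
Both Dawn is not a NE: General 2 would switch to Dusk (10 > 8).
No other cell survives both best-response checks, so there is 1 pure NE.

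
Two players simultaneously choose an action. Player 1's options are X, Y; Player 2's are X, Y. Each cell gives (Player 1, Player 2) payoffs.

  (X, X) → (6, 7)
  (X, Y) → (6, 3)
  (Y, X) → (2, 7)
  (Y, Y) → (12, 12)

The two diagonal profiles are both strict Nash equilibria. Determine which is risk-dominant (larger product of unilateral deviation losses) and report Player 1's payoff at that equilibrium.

At both X: Player 1 loses 6 − 2 = 4 by deviating; Player 2 loses 7 − 3 = 4. Product = 4·4 = 16.
At both Y: Player 1 loses 12 − 6 = 6 by deviating; Player 2 loses 12 − 7 = 5. Product = 6·5 = 30.
30 > 16, so both Y is risk-dominant. Player 1's payoff there is 12.

12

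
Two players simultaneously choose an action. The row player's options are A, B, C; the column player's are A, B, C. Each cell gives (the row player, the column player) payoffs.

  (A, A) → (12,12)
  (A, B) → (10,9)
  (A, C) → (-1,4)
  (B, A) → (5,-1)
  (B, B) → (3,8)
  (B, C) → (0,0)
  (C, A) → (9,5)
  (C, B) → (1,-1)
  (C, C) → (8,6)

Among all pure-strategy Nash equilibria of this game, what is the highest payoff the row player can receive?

12

Both A is a pure NE (the row player: 12 ≥ 9; the column player: 12 ≥ 9). The row player gets 12.
Both C is a pure NE (the row player: 8 ≥ 0; the column player: 6 ≥ 5). The row player gets 8.
Every other cell has a profitable deviation for at least one player. Highest of {12, 8} is 12.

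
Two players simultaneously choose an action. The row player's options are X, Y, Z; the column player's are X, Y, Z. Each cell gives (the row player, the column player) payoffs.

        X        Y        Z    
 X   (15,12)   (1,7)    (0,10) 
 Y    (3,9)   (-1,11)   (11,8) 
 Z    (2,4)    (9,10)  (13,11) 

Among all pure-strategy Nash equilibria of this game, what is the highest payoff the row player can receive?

15

Both X is a pure NE (the row player: 15 ≥ 3; the column player: 12 ≥ 10). The row player gets 15.
Both Z is a pure NE (the row player: 13 ≥ 11; the column player: 11 ≥ 10). The row player gets 13.
Every other cell has a profitable deviation for at least one player. Highest of {15, 13} is 15.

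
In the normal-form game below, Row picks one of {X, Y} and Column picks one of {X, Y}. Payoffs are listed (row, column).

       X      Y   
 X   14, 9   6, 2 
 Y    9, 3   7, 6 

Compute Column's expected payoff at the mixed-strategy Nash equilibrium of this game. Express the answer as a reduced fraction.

24/5

Row mixes with probability p on X, chosen so Column is indifferent: 9p + 3(1−p) = 2p + 6(1−p) gives p = 3/10.
Column's expected payoff is 9·3/10 + 3·7/10 = 24/5.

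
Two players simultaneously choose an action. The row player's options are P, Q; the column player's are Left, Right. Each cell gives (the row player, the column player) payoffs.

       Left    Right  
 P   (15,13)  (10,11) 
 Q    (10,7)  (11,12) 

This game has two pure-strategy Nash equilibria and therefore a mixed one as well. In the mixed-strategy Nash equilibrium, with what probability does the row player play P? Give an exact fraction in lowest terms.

The row player's mix p on P must make the column player indifferent between Left and Right.
The column player's payoff from Left: 13p + 7(1−p). From Right: 11p + 12(1−p).
Set equal: 2p = 5(1−p) → p = 5/7.

5/7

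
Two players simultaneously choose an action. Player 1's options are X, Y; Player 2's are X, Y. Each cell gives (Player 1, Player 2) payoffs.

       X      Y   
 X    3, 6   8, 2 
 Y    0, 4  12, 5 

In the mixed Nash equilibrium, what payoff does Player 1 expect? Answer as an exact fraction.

Player 2 mixes with probability q on X, chosen so Player 1 is indifferent: 3q + 8(1−q) = 0q + 12(1−q) gives q = 4/7.
Player 1's expected payoff (from either row, since indifferent) is 3·4/7 + 8·3/7 = 36/7.

36/7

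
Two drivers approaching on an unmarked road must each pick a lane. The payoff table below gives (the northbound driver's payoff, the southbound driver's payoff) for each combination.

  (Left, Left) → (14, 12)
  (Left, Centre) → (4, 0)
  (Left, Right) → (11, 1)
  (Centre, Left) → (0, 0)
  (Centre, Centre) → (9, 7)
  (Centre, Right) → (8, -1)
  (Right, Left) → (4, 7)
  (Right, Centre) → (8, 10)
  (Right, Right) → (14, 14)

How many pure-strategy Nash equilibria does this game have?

Both Left: the northbound driver gets 14 (best alternative 4); the southbound driver gets 12 (best alternative 1). Neither deviates — NE.
Both Centre: the northbound driver gets 9 (best alternative 8); the southbound driver gets 7 (best alternative 0). Neither deviates — NE.
Both Right: the northbound driver gets 14 (best alternative 11); the southbound driver gets 14 (best alternative 10). Neither deviates — NE.
(Left, Centre) is not a NE: the northbound driver would switch to Centre (9 > 4).
No other cell survives both best-response checks, so there are 3 pure NE.

3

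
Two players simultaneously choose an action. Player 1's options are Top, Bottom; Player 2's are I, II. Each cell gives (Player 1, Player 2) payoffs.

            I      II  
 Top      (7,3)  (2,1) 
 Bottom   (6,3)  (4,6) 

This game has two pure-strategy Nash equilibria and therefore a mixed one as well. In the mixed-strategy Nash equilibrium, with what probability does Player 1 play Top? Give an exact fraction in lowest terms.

3/5

Player 1's mix p on Top must make Player 2 indifferent between I and II.
Player 2's payoff from I: 3p + 3(1−p). From II: 1p + 6(1−p).
Set equal: 2p = 3(1−p) → p = 3/5.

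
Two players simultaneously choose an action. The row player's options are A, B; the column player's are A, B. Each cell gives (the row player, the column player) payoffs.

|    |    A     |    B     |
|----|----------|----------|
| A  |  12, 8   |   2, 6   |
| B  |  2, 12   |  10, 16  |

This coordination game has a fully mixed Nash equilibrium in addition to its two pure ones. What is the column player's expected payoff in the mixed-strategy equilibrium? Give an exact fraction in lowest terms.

28/3

The row player mixes with probability p on A, chosen so the column player is indifferent: 8p + 12(1−p) = 6p + 16(1−p) gives p = 2/3.
The column player's expected payoff is 8·2/3 + 12·1/3 = 28/3.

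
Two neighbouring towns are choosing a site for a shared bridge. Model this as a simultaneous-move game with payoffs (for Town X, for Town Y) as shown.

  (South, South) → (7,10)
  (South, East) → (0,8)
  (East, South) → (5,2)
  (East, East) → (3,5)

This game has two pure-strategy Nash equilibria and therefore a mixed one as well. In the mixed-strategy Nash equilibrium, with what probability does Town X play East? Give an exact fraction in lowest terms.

Town X's mix p on South must make Town Y indifferent between South and East.
Town Y's payoff from South: 10p + 2(1−p). From East: 8p + 5(1−p).
Set equal: 2p = 3(1−p) → p = 3/5.
Probability on East is 1 − 3/5 = 2/5.

2/5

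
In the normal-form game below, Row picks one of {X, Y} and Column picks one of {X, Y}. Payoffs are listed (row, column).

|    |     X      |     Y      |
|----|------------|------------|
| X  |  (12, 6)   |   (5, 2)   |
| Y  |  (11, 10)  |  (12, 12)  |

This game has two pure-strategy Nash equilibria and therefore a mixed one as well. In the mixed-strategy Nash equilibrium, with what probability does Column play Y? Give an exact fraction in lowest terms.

1/8

Column's mix q on X must make Row indifferent between X and Y.
Row's payoff from X: 12q + 5(1−q). From Y: 11q + 12(1−q).
Set equal: 1q = 7(1−q) → q = 7/8.
Probability on Y is 1 − 7/8 = 1/8.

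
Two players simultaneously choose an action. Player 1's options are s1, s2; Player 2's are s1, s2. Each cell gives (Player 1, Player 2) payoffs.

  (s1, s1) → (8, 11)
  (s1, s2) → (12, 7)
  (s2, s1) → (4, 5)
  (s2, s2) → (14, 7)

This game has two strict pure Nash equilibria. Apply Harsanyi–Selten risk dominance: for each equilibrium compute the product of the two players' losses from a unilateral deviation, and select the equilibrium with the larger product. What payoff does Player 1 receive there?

At both s1: Player 1 loses 8 − 4 = 4 by deviating; Player 2 loses 11 − 7 = 4. Product = 4·4 = 16.
At both s2: Player 1 loses 14 − 12 = 2 by deviating; Player 2 loses 7 − 5 = 2. Product = 2·2 = 4.
16 > 4, so both s1 is risk-dominant. Player 1's payoff there is 8.

8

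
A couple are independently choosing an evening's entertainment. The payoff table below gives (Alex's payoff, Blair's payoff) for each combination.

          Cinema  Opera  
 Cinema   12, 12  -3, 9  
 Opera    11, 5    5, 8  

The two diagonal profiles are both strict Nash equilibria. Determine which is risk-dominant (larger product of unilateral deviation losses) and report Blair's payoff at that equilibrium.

At both Cinema: Alex loses 12 − 11 = 1 by deviating; Blair loses 12 − 9 = 3. Product = 1·3 = 3.
At both Opera: Alex loses 5 − (-3) = 8 by deviating; Blair loses 8 − 5 = 3. Product = 8·3 = 24.
24 > 3, so both Opera is risk-dominant. Blair's payoff there is 8.

8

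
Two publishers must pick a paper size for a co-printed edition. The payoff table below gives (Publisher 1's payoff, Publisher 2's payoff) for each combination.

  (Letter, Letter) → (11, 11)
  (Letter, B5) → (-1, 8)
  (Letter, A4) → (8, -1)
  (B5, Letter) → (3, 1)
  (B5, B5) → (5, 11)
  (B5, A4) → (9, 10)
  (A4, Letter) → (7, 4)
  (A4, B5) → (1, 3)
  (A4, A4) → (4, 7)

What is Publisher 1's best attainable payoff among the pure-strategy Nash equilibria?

11

Both Letter is a pure NE (Publisher 1: 11 ≥ 7; Publisher 2: 11 ≥ 8). Publisher 1 gets 11.
Both B5 is a pure NE (Publisher 1: 5 ≥ 1; Publisher 2: 11 ≥ 10). Publisher 1 gets 5.
Every other cell has a profitable deviation for at least one player. Highest of {11, 5} is 11.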